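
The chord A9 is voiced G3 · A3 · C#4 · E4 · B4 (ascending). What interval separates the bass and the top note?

major tenth

The outer voices are G3 and B4.
G up to B spans 10 letter names and 16 semitones — a major tenth.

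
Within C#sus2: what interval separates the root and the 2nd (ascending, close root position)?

M2

C#sus2: C# D# G#.
Root = C#; 2nd = D#.
From C# to D# is 2 semitones, exactly the major second.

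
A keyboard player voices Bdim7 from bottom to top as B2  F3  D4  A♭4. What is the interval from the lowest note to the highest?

The outer voices are B2 and A♭4.
14 letter names make it a fourteenth; at 21 semitones (a whole step narrower than major) the quality is diminished.

diminished 14th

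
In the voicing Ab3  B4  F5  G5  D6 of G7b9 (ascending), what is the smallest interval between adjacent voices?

major 2nd

Adjacent intervals: Ab3→B4 = augmented ninth; B4→F5 = diminished fifth; F5→G5 = major second; G5→D6 = perfect fifth.
The smallest is F5 to G5, a major second (2 semitones).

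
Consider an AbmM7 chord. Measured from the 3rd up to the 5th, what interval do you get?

major third

Spelling the chord: Ab, Cb, Eb, G.
The 3rd is Cb and the 5th is Eb.
From Cb to Eb is 4 semitones, exactly the major third.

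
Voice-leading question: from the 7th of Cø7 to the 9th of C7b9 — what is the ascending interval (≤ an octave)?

minor third

The 7th of Cø7 is B♭; the 9th of C7b9 is D♭.
3 letter names make it a third; at 3 semitones (a half step narrower than major) the quality is minor.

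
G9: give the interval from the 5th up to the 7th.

G9 is spelled G–B–D–F–A.
The 5th is D and the 7th is F.
From D to F: 3 semitones over a third = minor.

minor 3rd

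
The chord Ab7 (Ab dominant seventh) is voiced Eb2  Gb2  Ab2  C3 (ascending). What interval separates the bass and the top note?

major 6th

The outer voices are Eb2 and C3.
Eb up to C spans 6 letter names and 9 semitones — a major sixth.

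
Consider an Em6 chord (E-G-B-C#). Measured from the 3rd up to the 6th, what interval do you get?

augmented fourth

So we need the interval from G up to C#.
From G to C#: 6 semitones over a fourth = augmented.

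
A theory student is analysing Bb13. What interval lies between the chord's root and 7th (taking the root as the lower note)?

The chord tones of Bb dominant thirteenth are Bb-D-F-Ab-C-G.
That puts Bb below Ab.
7 letter names make it a seventh; at 10 semitones (a half step narrower than major) the quality is minor.

minor seventh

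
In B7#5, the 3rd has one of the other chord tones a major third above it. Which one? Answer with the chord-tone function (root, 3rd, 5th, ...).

5th

The chord tones of Baug7 are B–D♯–F𝄪–A.
The 3rd is D♯. A major third above D♯ is F𝄪.
F𝄪 is the chord's 5th.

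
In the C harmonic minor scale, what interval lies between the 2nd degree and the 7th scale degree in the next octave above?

The scale runs C D E♭ F G A♭ B.
2nd degree = D; degree 7 (up an octave) = B.
D up to B spans 13 letter names and 21 semitones — a major thirteenth.

major thirteenth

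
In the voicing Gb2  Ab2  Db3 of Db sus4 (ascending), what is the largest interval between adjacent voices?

Adjacent intervals: Gb2→Ab2 = major second; Ab2→Db3 = perfect fourth.
The largest is Ab2 to Db3, a perfect fourth (5 semitones).

perfect fourth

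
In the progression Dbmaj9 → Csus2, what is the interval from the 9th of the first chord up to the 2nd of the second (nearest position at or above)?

Dbmaj9 has Eb as its 9th, and Csus2 has D as its 2nd.
Counting 7 letters and 11 half steps from Eb gives a major seventh.

major seventh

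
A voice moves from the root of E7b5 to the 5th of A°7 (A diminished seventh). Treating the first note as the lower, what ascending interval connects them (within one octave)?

d8

E7b5 has E as its root, and A°7 (A diminished seventh) has Eb as its 5th.
From E to Eb: 11 semitones over an octave = diminished.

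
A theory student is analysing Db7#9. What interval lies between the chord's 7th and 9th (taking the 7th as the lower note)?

Db7#9 (Db dominant seventh sharp nine) is spelled Db, F, Ab, Cb, E.
7th = Cb; 9th = E.
3 letter names make it a third; at 5 semitones (a half step wider than major) the quality is augmented.

augmented third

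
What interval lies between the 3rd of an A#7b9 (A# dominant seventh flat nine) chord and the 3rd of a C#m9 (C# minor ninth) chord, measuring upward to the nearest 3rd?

diminished 3rd

The 3rd of A#7b9 (A# dominant seventh flat nine) is C##; the 3rd of C#m9 (C# minor ninth) is E.
3 letter names make it a third; at 2 semitones (a whole step narrower than major) the quality is diminished.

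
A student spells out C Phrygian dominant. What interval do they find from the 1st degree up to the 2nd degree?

The scale runs C D♭ E F G A♭ B♭.
The 1st degree is C and the 2nd degree is D♭.
2 letter names make it a second; at 1 semitone (a half step narrower than major) the quality is minor.

m2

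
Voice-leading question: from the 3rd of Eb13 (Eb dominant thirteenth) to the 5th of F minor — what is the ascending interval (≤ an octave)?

Eb13 (Eb dominant thirteenth) has G as its 3rd, and F minor has C as its 5th.
Counting 4 letters and 5 half steps from G gives a perfect fourth.

perfect fourth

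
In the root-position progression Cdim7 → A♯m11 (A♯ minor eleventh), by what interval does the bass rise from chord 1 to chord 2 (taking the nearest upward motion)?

augmented sixth

The roots are C and A♯.
From C to A♯: 10 semitones over a sixth = augmented.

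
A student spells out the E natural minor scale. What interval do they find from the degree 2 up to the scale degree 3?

E natural minor: E F# G A B C D.
The degree 2 is F# and the 3rd degree is G.
2 letter names make it a second; at 1 semitone (a half step narrower than major) the quality is minor.

minor second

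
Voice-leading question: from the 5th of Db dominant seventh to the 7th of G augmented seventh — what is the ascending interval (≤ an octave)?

The 5th of Db dominant seventh is Ab; the 7th of G augmented seventh is F.
Ab up to F spans 6 letter names and 9 semitones — a major sixth.

major sixth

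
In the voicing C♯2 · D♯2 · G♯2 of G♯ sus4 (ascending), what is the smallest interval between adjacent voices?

Adjacent intervals: C♯2→D♯2 = major second; D♯2→G♯2 = perfect fourth.
The smallest is C♯2 to D♯2, a major second (2 semitones).

major 2nd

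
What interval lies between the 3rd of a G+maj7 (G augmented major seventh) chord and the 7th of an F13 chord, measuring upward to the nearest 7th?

diminished fourth

G+maj7 (G augmented major seventh) has B as its 3rd, and F13 has Eb as its 7th.
4 letter names make it a fourth; at 4 semitones (a half step narrower than perfect) the quality is diminished.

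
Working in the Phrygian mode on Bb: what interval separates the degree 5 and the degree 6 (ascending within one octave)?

The scale runs Bb Cb Db Eb F Gb Ab.
Degree 5 = F; degree 6 = Gb.
F up to Gb is 1 semitone, a half step narrower than a major second, so the interval is minor.

m2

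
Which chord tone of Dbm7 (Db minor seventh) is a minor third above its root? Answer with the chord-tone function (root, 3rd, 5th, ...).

The chord tones of Dbm7 are Db-Fb-Ab-Cb.
The root is Db. A minor third above Db is Fb.
Fb is the chord's 3rd.

3rd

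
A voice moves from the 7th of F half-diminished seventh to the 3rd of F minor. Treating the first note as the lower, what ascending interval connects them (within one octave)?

F half-diminished seventh has Eb as its 7th, and F minor has Ab as its 3rd.
Eb up to Ab spans 4 letter names and 5 semitones — a perfect fourth.

perfect fourth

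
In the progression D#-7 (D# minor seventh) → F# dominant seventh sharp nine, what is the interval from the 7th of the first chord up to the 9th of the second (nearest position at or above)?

augmented fifth

D#-7 (D# minor seventh) has C# as its 7th, and F# dominant seventh sharp nine has G## as its 9th.
C# up to G## is 8 semitones, a half step wider than a perfect fifth, so the interval is augmented.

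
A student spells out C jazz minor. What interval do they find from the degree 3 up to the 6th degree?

The scale runs C D E♭ F G A B.
The degree 3 is E♭ and the degree 6 is A.
E♭ up to A is 6 semitones, a half step wider than a perfect fourth, so the interval is augmented.

augmented fourth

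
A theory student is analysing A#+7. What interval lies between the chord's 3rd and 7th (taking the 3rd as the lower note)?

d5

A#7#5 (A# augmented seventh) is spelled A#, C##, E##, G#.
The 3rd is C## and the 7th is G#.
C## up to G# is 6 semitones, a half step narrower than a perfect fifth, so the interval is diminished.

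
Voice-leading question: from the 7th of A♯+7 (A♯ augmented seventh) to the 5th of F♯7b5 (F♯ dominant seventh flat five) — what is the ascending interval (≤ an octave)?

A♯+7 (A♯ augmented seventh) has G♯ as its 7th, and F♯7b5 (F♯ dominant seventh flat five) has C as its 5th.
4 letter names make it a fourth; at 4 semitones (a half step narrower than perfect) the quality is diminished.

diminished fourth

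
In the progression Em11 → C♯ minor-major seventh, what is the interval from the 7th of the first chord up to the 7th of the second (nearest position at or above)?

augmented sixth

Em11 has D as its 7th, and C♯ minor-major seventh has B♯ as its 7th.
D up to B♯ is 10 semitones, a half step wider than a major sixth, so the interval is augmented.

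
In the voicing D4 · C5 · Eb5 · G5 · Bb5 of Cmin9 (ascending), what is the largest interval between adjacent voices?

minor 7th

Adjacent intervals: D4→C5 = minor seventh; C5→Eb5 = minor third; Eb5→G5 = major third; G5→Bb5 = minor third.
The largest is D4 to C5, a minor seventh (10 semitones).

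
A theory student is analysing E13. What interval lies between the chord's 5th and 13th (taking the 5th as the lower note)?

major ninth

The chord tones of E dominant thirteenth are E–G♯–B–D–F♯–C♯.
5th = B; 13th = C♯.
B up to C♯ spans 9 letter names and 14 semitones — a major ninth.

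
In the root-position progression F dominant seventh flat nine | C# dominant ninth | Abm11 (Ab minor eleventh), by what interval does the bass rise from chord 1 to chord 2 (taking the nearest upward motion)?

augmented fifth

The roots are F and C#.
From F to C#: 8 semitones over a fifth = augmented.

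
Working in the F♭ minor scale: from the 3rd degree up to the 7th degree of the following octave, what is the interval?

P12

The scale runs F♭ G♭ A𝄫 B𝄫 C♭ D𝄫 E𝄫.
3rd degree = A𝄫; scale degree 7 (up an octave) = E𝄫.
Counting 12 letters and 19 half steps from A𝄫 gives a perfect twelfth.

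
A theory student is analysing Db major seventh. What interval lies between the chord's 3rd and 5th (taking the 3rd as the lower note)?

The chord tones of DbΔ7 are Db-F-Ab-C.
So we need the interval from F up to Ab.
3 letter names make it a third; at 3 semitones (a half step narrower than major) the quality is minor.

minor third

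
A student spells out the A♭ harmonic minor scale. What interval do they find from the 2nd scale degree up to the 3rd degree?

A♭ harmonic minor: A♭ B♭ C♭ D♭ E♭ F♭ G.
That puts B♭ below C♭.
2 letter names make it a second; at 1 semitone (a half step narrower than major) the quality is minor.

m2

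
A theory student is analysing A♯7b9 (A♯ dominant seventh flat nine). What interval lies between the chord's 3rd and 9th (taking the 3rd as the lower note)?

diminished seventh

A♯7b9: A♯ C𝄪 E♯ G♯ B.
3rd = C𝄪; 9th = B.
7 letter names make it a seventh; at 9 semitones (a whole step narrower than major) the quality is diminished.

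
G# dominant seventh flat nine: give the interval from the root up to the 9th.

minor ninth

G#7b9: G#, B#, D#, F#, A.
Root = G#; 9th = A.
G# up to A is 13 semitones, a half step narrower than a major ninth, so the interval is minor.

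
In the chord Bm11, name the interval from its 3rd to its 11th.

B minor eleventh: B-D-F#-A-C#-E.
3rd = D; 11th = E.
Counting 9 letters and 14 half steps from D gives a major ninth.

major ninth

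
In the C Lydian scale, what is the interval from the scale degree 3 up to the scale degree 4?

Spelling the C Lydian scale: C D E F# G A B.
The scale degree 3 is E and the 4th scale degree is F#.
From E to F# is 2 semitones, exactly the major second.

major second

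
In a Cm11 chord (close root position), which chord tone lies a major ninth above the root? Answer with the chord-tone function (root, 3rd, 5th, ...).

9th

The chord tones of Cm11 are C, Eb, G, Bb, D, F.
The root is C. A major ninth above C is D.
D is the chord's 9th.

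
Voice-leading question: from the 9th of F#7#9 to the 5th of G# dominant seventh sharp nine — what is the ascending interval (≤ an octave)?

F#7#9 has G## as its 9th, and G# dominant seventh sharp nine has D# as its 5th.
5 letter names make it a fifth; at 6 semitones (a half step narrower than perfect) the quality is diminished.

d5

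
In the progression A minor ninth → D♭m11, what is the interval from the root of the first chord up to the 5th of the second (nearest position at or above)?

diminished octave

The root of A minor ninth is A; the 5th of D♭m11 is A♭.
A up to A♭ is 11 semitones, a half step narrower than a perfect octave, so the interval is diminished.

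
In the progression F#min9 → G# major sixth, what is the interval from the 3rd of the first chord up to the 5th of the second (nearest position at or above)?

augmented 4th

F#min9 has A as its 3rd, and G# major sixth has D# as its 5th.
From A to D#: 6 semitones over a fourth = augmented.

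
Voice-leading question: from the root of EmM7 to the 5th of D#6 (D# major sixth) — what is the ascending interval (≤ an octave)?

augmented fourth

The root of EmM7 is E; the 5th of D#6 (D# major sixth) is A#.
4 letter names make it a fourth; at 6 semitones (a half step wider than perfect) the quality is augmented.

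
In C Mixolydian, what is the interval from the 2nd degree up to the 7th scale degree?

C mixolydian: C D E F G A Bb.
2nd degree = D; degree 7 = Bb.
6 letter names make it a sixth; at 8 semitones (a half step narrower than major) the quality is minor.

minor 6th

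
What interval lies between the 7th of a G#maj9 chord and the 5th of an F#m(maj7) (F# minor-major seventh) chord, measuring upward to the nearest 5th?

The 7th of G#maj9 is F##; the 5th of F#m(maj7) (F# minor-major seventh) is C#.
5 letter names make it a fifth; at 6 semitones (a half step narrower than perfect) the quality is diminished.

d5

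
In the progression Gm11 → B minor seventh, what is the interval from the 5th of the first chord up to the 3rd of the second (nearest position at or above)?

The 5th of Gm11 is D; the 3rd of B minor seventh is D.
From D to D is 0 semitones, exactly the perfect unison.

perfect unison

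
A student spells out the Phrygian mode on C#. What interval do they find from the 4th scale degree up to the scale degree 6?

minor 3rd

The scale runs C# D E F# G# A B.
So we need the interval from F# up to A.
From F# to A: 3 semitones over a third = minor.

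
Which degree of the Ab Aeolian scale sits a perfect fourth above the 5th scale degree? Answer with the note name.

Ab

The scale is Ab Bb Cb Db Eb Fb Gb.
The 5th scale degree is Eb; a perfect fourth above that is Ab — scale degree 1.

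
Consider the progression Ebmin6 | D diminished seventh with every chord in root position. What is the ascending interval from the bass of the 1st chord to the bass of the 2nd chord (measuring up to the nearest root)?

major seventh

The roots are Eb and D.
Eb up to D spans 7 letter names and 11 semitones — a major seventh.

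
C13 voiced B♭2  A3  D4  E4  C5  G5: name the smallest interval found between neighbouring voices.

major second

Adjacent intervals: B♭2→A3 = major seventh; A3→D4 = perfect fourth; D4→E4 = major second; E4→C5 = minor sixth; C5→G5 = perfect fifth.
The smallest is D4 to E4, a major second (2 semitones).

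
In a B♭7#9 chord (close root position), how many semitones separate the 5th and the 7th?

Spelling the chord: B♭-D-F-A♭-C♯.
F to A♭ is a minor third: 3 semitones.

3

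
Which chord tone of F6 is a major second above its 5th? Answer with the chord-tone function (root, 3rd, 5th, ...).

Spelling the chord: F, A, C, D.
The 5th is C. A major second above C is D.
D is the chord's 6th.

6th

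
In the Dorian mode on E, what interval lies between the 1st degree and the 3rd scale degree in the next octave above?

Spelling the Dorian mode on E: E F# G A B C# D.
1st degree = E; 3rd degree (up an octave) = G.
10 letter names make it a tenth; at 15 semitones (a half step narrower than major) the quality is minor.

m10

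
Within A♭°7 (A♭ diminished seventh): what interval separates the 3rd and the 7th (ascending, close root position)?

diminished 5th

A♭dim7 is spelled A♭-C♭-E𝄫-G𝄫.
3rd = C♭; 7th = G𝄫.
From C♭ to G𝄫: 6 semitones over a fifth = diminished.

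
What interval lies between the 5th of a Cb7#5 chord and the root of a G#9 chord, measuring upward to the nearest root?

augmented 1st

Cb7#5 has G as its 5th, and G#9 has G# as its root.
From G to G#: 1 semitone over a unison = augmented.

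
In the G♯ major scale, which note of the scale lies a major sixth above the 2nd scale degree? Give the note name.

F##

The scale is G♯ A♯ B♯ C♯ D♯ E♯ F𝄪.
The 2nd scale degree is A♯; a major sixth above that is F𝄪 — scale degree 7.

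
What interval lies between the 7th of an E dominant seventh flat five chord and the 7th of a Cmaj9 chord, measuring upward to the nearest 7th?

E dominant seventh flat five has D as its 7th, and Cmaj9 has B as its 7th.
D up to B spans 6 letter names and 9 semitones — a major sixth.

major sixth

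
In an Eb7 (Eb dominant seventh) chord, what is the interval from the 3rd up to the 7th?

The chord tones of Eb7 are Eb–G–Bb–Db.
3rd = G; 7th = Db.
From G to Db: 6 semitones over a fifth = diminished.
This 3–7 tritone is the characteristic tension at the heart of the dominant sound.

diminished fifth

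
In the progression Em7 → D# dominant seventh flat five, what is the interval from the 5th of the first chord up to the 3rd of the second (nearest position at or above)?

Em7 has B as its 5th, and D# dominant seventh flat five has F## as its 3rd.
5 letter names make it a fifth; at 8 semitones (a half step wider than perfect) the quality is augmented.

augmented fifth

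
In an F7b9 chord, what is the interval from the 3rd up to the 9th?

F7b9 (F dominant seventh flat nine): F, A, C, Eb, Gb.
So we need the interval from A up to Gb.
7 letter names make it a seventh; at 9 semitones (a whole step narrower than major) the quality is diminished.

diminished seventh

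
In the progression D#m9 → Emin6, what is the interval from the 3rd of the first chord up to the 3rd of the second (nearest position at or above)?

The 3rd of D#m9 is F#; the 3rd of Emin6 is G.
F# up to G is 1 semitone, a half step narrower than a major second, so the interval is minor.

minor second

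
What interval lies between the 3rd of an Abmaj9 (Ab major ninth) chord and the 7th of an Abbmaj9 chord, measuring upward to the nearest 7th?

diminished fifth

Abmaj9 (Ab major ninth) has C as its 3rd, and Abbmaj9 has Gb as its 7th.
From C to Gb: 6 semitones over a fifth = diminished.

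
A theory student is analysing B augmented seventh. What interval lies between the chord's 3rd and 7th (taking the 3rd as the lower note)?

diminished fifth

The chord tones of Baug7 are B-D#-F##-A.
That puts D# below A.
D# up to A is 6 semitones, a half step narrower than a perfect fifth, so the interval is diminished.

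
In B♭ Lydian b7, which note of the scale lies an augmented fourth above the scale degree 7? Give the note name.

D

The scale is B♭ C D E F G A♭.
The scale degree 7 is A♭; an augmented fourth above that is D — scale degree 3.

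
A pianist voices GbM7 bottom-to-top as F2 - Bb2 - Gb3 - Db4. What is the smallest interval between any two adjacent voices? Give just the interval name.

Adjacent intervals: F2→Bb2 = perfect fourth; Bb2→Gb3 = minor sixth; Gb3→Db4 = perfect fifth.
The smallest is F2 to Bb2, a perfect fourth (5 semitones).

perfect 4th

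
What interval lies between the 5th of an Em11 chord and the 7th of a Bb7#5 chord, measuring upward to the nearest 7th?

Em11 has B as its 5th, and Bb7#5 has Ab as its 7th.
From B to Ab: 9 semitones over a seventh = diminished.

d7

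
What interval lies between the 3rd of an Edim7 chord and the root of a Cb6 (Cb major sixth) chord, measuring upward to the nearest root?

Edim7 has G as its 3rd, and Cb6 (Cb major sixth) has Cb as its root.
From G to Cb: 4 semitones over a fourth = diminished.

d4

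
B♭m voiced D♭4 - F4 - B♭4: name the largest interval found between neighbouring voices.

Adjacent intervals: D♭4→F4 = major third; F4→B♭4 = perfect fourth.
The largest is F4 to B♭4, a perfect fourth (5 semitones).

perfect 4th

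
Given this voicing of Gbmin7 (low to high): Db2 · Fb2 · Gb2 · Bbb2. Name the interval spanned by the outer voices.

The outer voices are Db2 and Bbb2.
From Db to Bbb: 8 semitones over a sixth = minor.

minor sixth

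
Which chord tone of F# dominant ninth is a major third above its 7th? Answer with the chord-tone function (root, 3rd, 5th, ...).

F#9 is spelled F#–A#–C#–E–G#.
The 7th is E. A major third above E is G#.
G# is the chord's 9th.

9th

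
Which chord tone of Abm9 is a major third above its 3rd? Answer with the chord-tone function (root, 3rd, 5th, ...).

Ab minor ninth is spelled Ab Cb Eb Gb Bb.
The 3rd is Cb. A major third above Cb is Eb.
Eb is the chord's 5th.

5th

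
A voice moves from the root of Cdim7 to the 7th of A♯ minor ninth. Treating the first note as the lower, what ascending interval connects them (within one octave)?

Cdim7 has C as its root, and A♯ minor ninth has G♯ as its 7th.
C up to G♯ is 8 semitones, a half step wider than a perfect fifth, so the interval is augmented.

A5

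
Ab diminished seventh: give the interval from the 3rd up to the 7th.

diminished fifth

Spelling the chord: Ab, Cb, Ebb, Gbb.
That puts Cb below Gbb.
Cb up to Gbb is 6 semitones, a half step narrower than a perfect fifth, so the interval is diminished.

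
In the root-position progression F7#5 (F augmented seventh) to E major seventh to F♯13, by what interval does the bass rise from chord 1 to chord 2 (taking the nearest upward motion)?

major 7th

The roots are F and E.
From F to E is 11 semitones, exactly the major seventh.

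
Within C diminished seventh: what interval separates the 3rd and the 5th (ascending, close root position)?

Spelling the chord: C–E♭–G♭–B𝄫.
3rd = E♭; 5th = G♭.
From E♭ to G♭: 3 semitones over a third = minor.

minor third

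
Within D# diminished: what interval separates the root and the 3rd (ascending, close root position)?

minor third

Spelling the chord: D#–F#–A.
The root is D# and the 3rd is F#.
D# up to F# is 3 semitones, a half step narrower than a major third, so the interval is minor.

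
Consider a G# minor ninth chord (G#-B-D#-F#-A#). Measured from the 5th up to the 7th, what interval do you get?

minor third

5th = D#; 7th = F#.
3 letter names make it a third; at 3 semitones (a half step narrower than major) the quality is minor.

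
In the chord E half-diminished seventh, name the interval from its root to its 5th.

diminished fifth

Eø: E-G-Bb-D.
Root = E; 5th = Bb.
5 letter names make it a fifth; at 6 semitones (a half step narrower than perfect) the quality is diminished.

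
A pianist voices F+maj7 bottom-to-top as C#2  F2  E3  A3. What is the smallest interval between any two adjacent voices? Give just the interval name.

diminished 4th

Adjacent intervals: C#2→F2 = diminished fourth; F2→E3 = major seventh; E3→A3 = perfect fourth.
The smallest is C#2 to F2, a diminished fourth (4 semitones).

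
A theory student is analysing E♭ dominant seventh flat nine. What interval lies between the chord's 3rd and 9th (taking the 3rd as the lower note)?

diminished seventh

E♭7b9 (E♭ dominant seventh flat nine): E♭, G, B♭, D♭, F♭.
3rd = G; 9th = F♭.
G up to F♭ is 9 semitones, a whole step narrower than a major seventh, so the interval is diminished.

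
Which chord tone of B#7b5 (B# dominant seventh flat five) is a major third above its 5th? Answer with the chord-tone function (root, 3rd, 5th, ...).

7th

B#7b5 (B# dominant seventh flat five): B#–D##–F#–A#.
The 5th is F#. A major third above F# is A#.
A# is the chord's 7th.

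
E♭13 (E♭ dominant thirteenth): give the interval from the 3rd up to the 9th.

E♭ dominant thirteenth is spelled E♭-G-B♭-D♭-F-C.
The 3rd is G and the 9th is F.
G up to F is 10 semitones, a half step narrower than a major seventh, so the interval is minor.

minor seventh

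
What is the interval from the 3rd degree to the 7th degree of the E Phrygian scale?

perfect fifth

Spelling the E Phrygian scale: E F G A B C D.
That puts G below D.
From G to D is 7 semitones, exactly the perfect fifth.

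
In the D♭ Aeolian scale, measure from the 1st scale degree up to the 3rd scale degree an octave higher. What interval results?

m10

Spelling the D♭ Aeolian scale: D♭ E♭ F♭ G♭ A♭ B𝄫 C♭.
That puts D♭ below F♭.
10 letter names make it a tenth; at 15 semitones (a half step narrower than major) the quality is minor.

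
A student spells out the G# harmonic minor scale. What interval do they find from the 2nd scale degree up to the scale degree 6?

diminished fifth

Spelling the G# harmonic minor scale: G# A# B C# D# E F##.
So we need the interval from A# up to E.
From A# to E: 6 semitones over a fifth = diminished.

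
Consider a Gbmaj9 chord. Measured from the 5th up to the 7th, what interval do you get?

major third

Spelling the chord: Gb Bb Db F Ab.
So we need the interval from Db up to F.
Counting 3 letters and 4 half steps from Db gives a major third.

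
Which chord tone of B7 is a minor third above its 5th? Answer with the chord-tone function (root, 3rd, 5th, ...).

7th

Spelling the chord: B, D♯, F♯, A.
The 5th is F♯. A minor third above F♯ is A.
A is the chord's 7th.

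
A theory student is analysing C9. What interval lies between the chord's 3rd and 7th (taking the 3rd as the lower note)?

Spelling the chord: C-E-G-Bb-D.
3rd = E; 7th = Bb.
From E to Bb: 6 semitones over a fifth = diminished.

d5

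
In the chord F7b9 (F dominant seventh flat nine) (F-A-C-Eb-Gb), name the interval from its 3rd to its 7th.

d5

3rd = A; 7th = Eb.
From A to Eb: 6 semitones over a fifth = diminished.
That tritone between 3rd and 7th is what gives the dominant seventh its pull toward resolution.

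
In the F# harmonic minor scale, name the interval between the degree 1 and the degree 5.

perfect 5th

F# harmonic minor: F# G# A B C# D E#.
The degree 1 is F# and the degree 5 is C#.
Counting 5 letters and 7 half steps from F# gives a perfect fifth.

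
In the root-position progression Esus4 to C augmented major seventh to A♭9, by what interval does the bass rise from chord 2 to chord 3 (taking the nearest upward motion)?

minor 6th

The roots are C and A♭.
From C to A♭: 8 semitones over a sixth = minor.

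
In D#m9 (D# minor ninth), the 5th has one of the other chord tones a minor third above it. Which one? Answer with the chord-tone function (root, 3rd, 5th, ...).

7th

The chord tones of D#m9 (D# minor ninth) are D# F# A# C# E#.
The 5th is A#. A minor third above A# is C#.
C# is the chord's 7th.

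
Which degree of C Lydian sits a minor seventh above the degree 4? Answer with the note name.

E

The scale is C D E F♯ G A B.
The degree 4 is F♯; a minor seventh above that is E — scale degree 3.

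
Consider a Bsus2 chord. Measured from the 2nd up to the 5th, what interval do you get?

Spelling the chord: B–C#–F#.
The 2nd is C# and the 5th is F#.
From C# to F# is 5 semitones, exactly the perfect fourth.

perfect 4th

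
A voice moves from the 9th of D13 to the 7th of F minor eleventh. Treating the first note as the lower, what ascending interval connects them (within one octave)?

diminished 8th

D13 has E as its 9th, and F minor eleventh has Eb as its 7th.
From E to Eb: 11 semitones over an octave = diminished.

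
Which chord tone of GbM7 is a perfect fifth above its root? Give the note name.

Spelling the chord: Gb–Bb–Db–F.
The root is Gb. A perfect fifth above Gb is Db.
Db is the chord's 5th.

Db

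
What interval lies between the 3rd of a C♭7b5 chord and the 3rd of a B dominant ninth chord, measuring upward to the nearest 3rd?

A7

The 3rd of C♭7b5 is E♭; the 3rd of B dominant ninth is D♯.
7 letter names make it a seventh; at 12 semitones (a half step wider than major) the quality is augmented.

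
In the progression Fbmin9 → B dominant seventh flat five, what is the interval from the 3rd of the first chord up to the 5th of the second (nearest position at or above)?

augmented 6th

The 3rd of Fbmin9 is Abb; the 5th of B dominant seventh flat five is F.
6 letter names make it a sixth; at 10 semitones (a half step wider than major) the quality is augmented.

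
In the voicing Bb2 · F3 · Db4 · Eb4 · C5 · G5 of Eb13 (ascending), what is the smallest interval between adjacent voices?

Adjacent intervals: Bb2→F3 = perfect fifth; F3→Db4 = minor sixth; Db4→Eb4 = major second; Eb4→C5 = major sixth; C5→G5 = perfect fifth.
The smallest is Db4 to Eb4, a major second (2 semitones).

major second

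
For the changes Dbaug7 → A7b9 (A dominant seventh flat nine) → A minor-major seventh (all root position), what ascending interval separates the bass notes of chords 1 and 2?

augmented fifth

The roots are Db and A.
From Db to A: 8 semitones over a fifth = augmented.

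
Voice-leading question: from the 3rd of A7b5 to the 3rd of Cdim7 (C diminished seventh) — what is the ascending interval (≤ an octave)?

diminished third

The 3rd of A7b5 is C#; the 3rd of Cdim7 (C diminished seventh) is Eb.
3 letter names make it a third; at 2 semitones (a whole step narrower than major) the quality is diminished.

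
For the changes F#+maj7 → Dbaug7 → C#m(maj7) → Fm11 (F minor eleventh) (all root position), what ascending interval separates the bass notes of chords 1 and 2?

The roots are F# and Db.
F# up to Db is 7 semitones, a whole step narrower than a major sixth, so the interval is diminished.

diminished 6th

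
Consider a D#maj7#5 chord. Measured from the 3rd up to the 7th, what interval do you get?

perfect fifth

D# augmented major seventh is spelled D# F## A## C##.
The 3rd is F## and the 7th is C##.
Counting 5 letters and 7 half steps from F## gives a perfect fifth.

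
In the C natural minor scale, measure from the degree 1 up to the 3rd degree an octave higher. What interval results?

C natural minor: C D Eb F G Ab Bb.
That puts C below Eb.
C up to Eb is 15 semitones, a half step narrower than a major tenth, so the interval is minor.

minor tenth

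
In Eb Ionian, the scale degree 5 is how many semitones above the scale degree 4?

2

The scale is Eb F G Ab Bb C D.
Ab up to Bb is a major second — 2 semitones.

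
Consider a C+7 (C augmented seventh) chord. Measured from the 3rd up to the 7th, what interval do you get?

diminished fifth

Caug7 (C augmented seventh) is spelled C E G# Bb.
3rd = E; 7th = Bb.
From E to Bb: 6 semitones over a fifth = diminished.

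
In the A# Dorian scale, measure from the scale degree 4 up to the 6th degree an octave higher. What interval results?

major tenth

A# dorian: A# B# C# D# E# F## G#.
The scale degree 4 is D# and the 6th degree (up an octave) is F##.
From D# to F## is 16 semitones, exactly the major tenth.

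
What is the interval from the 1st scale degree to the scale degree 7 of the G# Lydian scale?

G# lydian: G# A# B# C## D# E# F##.
So we need the interval from G# up to F##.
G# up to F## spans 7 letter names and 11 semitones — a major seventh.

major seventh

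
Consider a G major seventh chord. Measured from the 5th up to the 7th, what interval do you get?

Spelling the chord: G B D F#.
So we need the interval from D up to F#.
Counting 3 letters and 4 half steps from D gives a major third.

major third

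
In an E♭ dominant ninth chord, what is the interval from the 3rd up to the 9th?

minor seventh

E♭9 (E♭ dominant ninth): E♭–G–B♭–D♭–F.
3rd = G; 9th = F.
G up to F is 10 semitones, a half step narrower than a major seventh, so the interval is minor.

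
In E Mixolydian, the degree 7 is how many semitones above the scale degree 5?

3

The scale is E F# G# A B C# D.
B up to D is a minor third — 3 semitones.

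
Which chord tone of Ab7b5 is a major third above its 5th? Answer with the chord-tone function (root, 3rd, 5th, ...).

Ab7b5: Ab–C–Ebb–Gb.
The 5th is Ebb. A major third above Ebb is Gb.
Gb is the chord's 7th.

7th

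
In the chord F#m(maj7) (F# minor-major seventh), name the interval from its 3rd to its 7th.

The chord tones of F#m(maj7) (F# minor-major seventh) are F#–A–C#–E#.
That puts A below E#.
A up to E# is 8 semitones, a half step wider than a perfect fifth, so the interval is augmented.

A5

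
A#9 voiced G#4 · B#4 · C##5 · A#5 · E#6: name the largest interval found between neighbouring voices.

minor sixth

Adjacent intervals: G#4→B#4 = major third; B#4→C##5 = major second; C##5→A#5 = minor sixth; A#5→E#6 = perfect fifth.
The largest is C##5 to A#5, a minor sixth (8 semitones).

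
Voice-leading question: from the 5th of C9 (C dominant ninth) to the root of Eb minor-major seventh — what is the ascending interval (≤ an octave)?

minor 6th

C9 (C dominant ninth) has G as its 5th, and Eb minor-major seventh has Eb as its root.
From G to Eb: 8 semitones over a sixth = minor.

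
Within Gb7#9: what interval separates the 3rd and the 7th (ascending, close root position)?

diminished fifth

The chord tones of Gb dominant seventh sharp nine are Gb Bb Db Fb A.
3rd = Bb; 7th = Fb.
From Bb to Fb: 6 semitones over a fifth = diminished.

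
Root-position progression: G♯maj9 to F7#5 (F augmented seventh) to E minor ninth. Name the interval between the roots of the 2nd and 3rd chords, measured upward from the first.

major seventh

The roots are F and E.
From F to E is 11 semitones, exactly the major seventh.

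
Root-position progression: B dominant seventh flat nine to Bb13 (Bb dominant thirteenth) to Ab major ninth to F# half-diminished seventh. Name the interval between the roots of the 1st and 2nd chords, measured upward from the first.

diminished octave

The roots are B and Bb.
8 letter names make it an octave; at 11 semitones (a half step narrower than perfect) the quality is diminished.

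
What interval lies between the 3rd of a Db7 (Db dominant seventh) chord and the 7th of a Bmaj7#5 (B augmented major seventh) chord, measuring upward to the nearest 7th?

The 3rd of Db7 (Db dominant seventh) is F; the 7th of Bmaj7#5 (B augmented major seventh) is A#.
3 letter names make it a third; at 5 semitones (a half step wider than major) the quality is augmented.

augmented 3rd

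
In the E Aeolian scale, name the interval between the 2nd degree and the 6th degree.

diminished 5th

The scale runs E F# G A B C D.
The 2nd degree is F# and the 6th scale degree is C.
5 letter names make it a fifth; at 6 semitones (a half step narrower than perfect) the quality is diminished.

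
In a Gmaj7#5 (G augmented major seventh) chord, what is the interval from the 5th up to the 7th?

minor 3rd

G+maj7: G–B–D#–F#.
That puts D# below F#.
D# up to F# is 3 semitones, a half step narrower than a major third, so the interval is minor.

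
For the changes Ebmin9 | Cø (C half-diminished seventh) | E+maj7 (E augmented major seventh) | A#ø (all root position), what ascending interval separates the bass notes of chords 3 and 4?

augmented fourth

The roots are E and A#.
From E to A#: 6 semitones over a fourth = augmented.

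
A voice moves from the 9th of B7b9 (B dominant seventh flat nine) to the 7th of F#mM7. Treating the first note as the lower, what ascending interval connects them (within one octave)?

B7b9 (B dominant seventh flat nine) has C as its 9th, and F#mM7 has E# as its 7th.
3 letter names make it a third; at 5 semitones (a half step wider than major) the quality is augmented.

augmented third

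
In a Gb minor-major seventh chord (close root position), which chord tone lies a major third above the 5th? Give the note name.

The chord tones of GbmM7 (Gb minor-major seventh) are Gb Bbb Db F.
The 5th is Db. A major third above Db is F.
F is the chord's 7th.

F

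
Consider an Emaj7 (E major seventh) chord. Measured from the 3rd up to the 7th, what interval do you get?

Spelling the chord: E–G#–B–D#.
So we need the interval from G# up to D#.
G# up to D# spans 5 letter names and 7 semitones — a perfect fifth.

perfect 5th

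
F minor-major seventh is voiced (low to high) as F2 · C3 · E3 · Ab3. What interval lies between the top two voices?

diminished 4th

Those voices are E3 and Ab3.
4 letter names make it a fourth; at 4 semitones (a half step narrower than perfect) the quality is diminished.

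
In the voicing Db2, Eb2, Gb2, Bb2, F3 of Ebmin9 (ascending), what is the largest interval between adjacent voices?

perfect fifth

Adjacent intervals: Db2→Eb2 = major second; Eb2→Gb2 = minor third; Gb2→Bb2 = major third; Bb2→F3 = perfect fifth.
The largest is Bb2 to F3, a perfect fifth (7 semitones).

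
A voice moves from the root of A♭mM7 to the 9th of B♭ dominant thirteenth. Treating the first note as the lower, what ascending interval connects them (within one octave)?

A♭mM7 has A♭ as its root, and B♭ dominant thirteenth has C as its 9th.
A♭ up to C spans 3 letter names and 4 semitones — a major third.

major 3rd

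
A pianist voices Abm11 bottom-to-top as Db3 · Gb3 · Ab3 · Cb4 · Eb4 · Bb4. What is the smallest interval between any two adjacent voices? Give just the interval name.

Adjacent intervals: Db3→Gb3 = perfect fourth; Gb3→Ab3 = major second; Ab3→Cb4 = minor third; Cb4→Eb4 = major third; Eb4→Bb4 = perfect fifth.
The smallest is Gb3 to Ab3, a major second (2 semitones).

major second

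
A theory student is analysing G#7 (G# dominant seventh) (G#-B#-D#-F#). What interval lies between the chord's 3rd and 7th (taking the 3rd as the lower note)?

That puts B# below F#.
B# up to F# is 6 semitones, a half step narrower than a perfect fifth, so the interval is diminished.

diminished fifth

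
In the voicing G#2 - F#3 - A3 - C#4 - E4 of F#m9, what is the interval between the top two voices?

Those voices are C#4 and E4.
From C# to E: 3 semitones over a third = minor.

minor third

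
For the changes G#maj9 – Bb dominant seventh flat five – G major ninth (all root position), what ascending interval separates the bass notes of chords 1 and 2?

The roots are G# and Bb.
From G# to Bb: 2 semitones over a third = diminished.

d3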